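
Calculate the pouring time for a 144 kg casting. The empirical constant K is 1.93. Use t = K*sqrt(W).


Formula: t = K * sqrt(W)
sqrt(W) = sqrt(144) = 12.00000
t = 1.93 * 12.00000 = 23.1600 s

Answer: 23.1600 s


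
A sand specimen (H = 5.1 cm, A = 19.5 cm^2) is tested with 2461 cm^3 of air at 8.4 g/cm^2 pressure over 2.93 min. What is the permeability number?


Formula: Permeability Number P = (V * H) / (p * A * t)
Numerator: V * H = 2461 * 5.1 = 12551.1
Denominator: p * A * t = 8.4 * 19.5 * 2.93 = 479.934
P = 12551.1 / 479.934 = 26.1517


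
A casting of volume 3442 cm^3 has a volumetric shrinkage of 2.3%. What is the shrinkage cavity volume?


Formula: V_shrink = V_casting * shrinkage_pct / 100
V_shrink = 3442 cm^3 * 2.3 / 100 = 79.1660 cm^3

79.1660 cm^3


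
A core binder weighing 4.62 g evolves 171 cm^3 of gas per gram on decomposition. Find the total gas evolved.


Formula: V_gas = W_binder * gas_evolution_rate
V = 4.62 g * 171 cm^3/g = 790.0200 cm^3


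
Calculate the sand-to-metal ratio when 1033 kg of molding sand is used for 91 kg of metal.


Formula: Sand-to-Metal Ratio = W_sand / W_metal
Ratio = 1033 kg / 91 kg = 11.3516

Answer: 11.3516


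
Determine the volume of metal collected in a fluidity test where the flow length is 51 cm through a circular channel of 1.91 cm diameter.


Formula: V = pi * (d/2)^2 * L  (cylinder volume)
Radius = 1.91/2 = 0.955 cm
V = pi * 0.955^2 * 51 = 146.1258 cm^3

Answer: 146.1258 cm^3


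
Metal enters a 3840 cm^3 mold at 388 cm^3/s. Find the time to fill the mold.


Formula: t_fill = V_mold / Q_flow
t = 3840 cm^3 / 388 cm^3/s = 9.8969 s

Final answer: 9.8969 s


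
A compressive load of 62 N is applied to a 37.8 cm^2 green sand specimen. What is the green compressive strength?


Formula: Compressive Strength = Force / Area
Strength = 62 N / 37.8 cm^2 = 1.6402 N/cm^2


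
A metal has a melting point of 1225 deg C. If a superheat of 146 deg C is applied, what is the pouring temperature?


Formula: T_pour = T_melt + Superheat
T_pour = 1225 + 146 = 1371 deg C


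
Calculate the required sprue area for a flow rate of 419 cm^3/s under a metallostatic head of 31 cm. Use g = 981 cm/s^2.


Formula: v = sqrt(2*g*h), A = Q/v
Velocity: v = sqrt(2 * 981 * 31) = sqrt(60822) = 246.6212 cm/s
Sprue area: A = Q / v = 419 / 246.6212 = 1.6990 cm^2

Answer: 1.6990 cm^2


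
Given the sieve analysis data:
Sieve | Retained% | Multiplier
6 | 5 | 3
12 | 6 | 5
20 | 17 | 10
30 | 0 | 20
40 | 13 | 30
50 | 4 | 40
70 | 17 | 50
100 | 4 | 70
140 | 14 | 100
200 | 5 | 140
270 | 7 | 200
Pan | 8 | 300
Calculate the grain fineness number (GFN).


Formula: GFN = sum(pct * multiplier) / sum(pct)
sum(pct * multiplier) = 7795
sum(pct) = 100
GFN = 7795 / 100 = 77.95


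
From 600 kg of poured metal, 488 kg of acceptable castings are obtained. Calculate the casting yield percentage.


Formula: Casting Yield = (W_good / W_total) * 100
Yield = (488 kg / 600 kg) * 100 = 81.3333%

Final answer: 81.3333%


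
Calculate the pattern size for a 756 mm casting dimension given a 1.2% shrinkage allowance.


Formula: L_pattern = L_casting * (1 + shrinkage_rate/100)
Shrinkage factor = 1 + 1.2/100 = 1.012
L_pattern = 756 mm * 1.012 = 765.0720 mm

Answer: 765.0720 mm


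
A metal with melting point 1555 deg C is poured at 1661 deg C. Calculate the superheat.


Formula: Superheat = T_pour - T_melt
Superheat = 1661 - 1555 = 106 deg C

Answer: 106 deg C


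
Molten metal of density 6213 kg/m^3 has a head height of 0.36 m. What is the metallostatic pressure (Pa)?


Formula: P = rho * g * h
rho * g = 6213 * 9.81 = 60949.53 N/m^3
P = 60949.53 * 0.36 = 21941.8308 Pa

21941.8308 Pa


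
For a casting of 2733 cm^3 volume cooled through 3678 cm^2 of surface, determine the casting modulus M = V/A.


Formula: Casting Modulus M = V / A
M = 2733 cm^3 / 3678 cm^2 = 0.7431 cm

Final answer: 0.7431 cm


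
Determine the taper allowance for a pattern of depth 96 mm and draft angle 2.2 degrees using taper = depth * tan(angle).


Formula: taper = depth * tan(draft_angle)
tan(2.2 deg) = 0.0384161
taper = 96 mm * 0.0384161 = 3.6879 mm

Answer: 3.6879 mm


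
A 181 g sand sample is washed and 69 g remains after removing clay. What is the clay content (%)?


Formula: Clay% = (W_total - W_washed) / W_total * 100
Clay mass = 181 - 69 = 112 g
Clay% = 112 / 181 * 100 = 61.8785%

61.8785%


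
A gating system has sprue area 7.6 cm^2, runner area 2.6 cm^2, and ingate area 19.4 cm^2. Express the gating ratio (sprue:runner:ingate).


Sprue:Runner:Ingate = 1 : 2.6/7.6 : 19.4/7.6 = 1:0.34:2.55

Answer: 1:0.34:2.55


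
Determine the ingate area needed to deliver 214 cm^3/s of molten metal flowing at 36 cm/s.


Formula: A_ingate = Q / v  (continuity equation)
A = 214 cm^3/s / 36 cm/s = 5.9444 cm^2

Answer: 5.9444 cm^2


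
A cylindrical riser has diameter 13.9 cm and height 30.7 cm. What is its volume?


Formula: V = pi * (D/2)^2 * H  (cylinder volume)
Radius = D/2 = 13.9/2 = 6.95 cm
V = pi * 6.95^2 * 30.7 = 4658.6261 cm^3


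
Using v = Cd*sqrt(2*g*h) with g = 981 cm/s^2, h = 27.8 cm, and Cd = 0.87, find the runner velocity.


Formula: v = Cd * sqrt(2 * g * h)  (Torricelli with discharge coefficient)
2*g*h = 2 * 981 * 27.8 = 54543.6 cm^2/s^2
sqrt(54543.6) = 233.54571 cm/s
v = 0.87 * 233.54571 = 203.1848 cm/s

Answer: 203.1848 cm/s


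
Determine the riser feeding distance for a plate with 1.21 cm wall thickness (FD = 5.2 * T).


Formula: FD = 5.2 * T  (riser feeding-distance rule)
FD = 5.2 * 1.21 cm = 6.2920 cm

6.2920 cm


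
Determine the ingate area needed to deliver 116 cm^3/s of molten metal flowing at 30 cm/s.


Formula: A_ingate = Q / v  (continuity equation)
A = 116 cm^3/s / 30 cm/s = 3.8667 cm^2

Final answer: 3.8667 cm^2


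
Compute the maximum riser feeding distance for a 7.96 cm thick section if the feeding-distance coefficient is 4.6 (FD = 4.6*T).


Formula: FD = 4.6 * T  (riser feeding-distance rule)
FD = 4.6 * 7.96 cm = 36.6160 cm

36.6160 cm


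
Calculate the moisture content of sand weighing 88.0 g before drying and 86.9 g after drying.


Formula: MC = (W_wet - W_dry) / W_wet * 100
Water mass = 88.0 - 86.9 = 1.1 g
MC = 1.1 / 88.0 * 100 = 1.2500%

Answer: 1.2500%


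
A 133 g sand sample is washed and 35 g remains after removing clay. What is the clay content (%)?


Formula: Clay% = (W_total - W_washed) / W_total * 100
Clay mass = 133 - 35 = 98 g
Clay% = 98 / 133 * 100 = 73.6842%


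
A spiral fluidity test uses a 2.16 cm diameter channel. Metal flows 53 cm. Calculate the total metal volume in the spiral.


Formula: V = pi * (d/2)^2 * L  (cylinder volume)
Radius = 2.16/2 = 1.08 cm
V = pi * 1.08^2 * 53 = 194.2107 cm^3

194.2107 cm^3


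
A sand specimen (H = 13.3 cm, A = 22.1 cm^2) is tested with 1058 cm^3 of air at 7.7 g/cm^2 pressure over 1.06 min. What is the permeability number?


Formula: Permeability Number P = (V * H) / (p * A * t)
Numerator: V * H = 1058 * 13.3 = 14071.4
Denominator: p * A * t = 7.7 * 22.1 * 1.06 = 180.3802
P = 14071.4 / 180.3802 = 78.0097


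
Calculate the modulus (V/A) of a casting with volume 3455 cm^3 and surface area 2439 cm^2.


Formula: Casting Modulus M = V / A
M = 3455 cm^3 / 2439 cm^2 = 1.4166 cm

Answer: 1.4166 cm


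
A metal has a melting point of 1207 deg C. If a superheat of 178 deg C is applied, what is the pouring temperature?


Formula: T_pour = T_melt + Superheat
T_pour = 1207 + 178 = 1385 deg C

1385 deg C


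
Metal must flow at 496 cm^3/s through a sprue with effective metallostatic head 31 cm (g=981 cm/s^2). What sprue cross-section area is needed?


Formula: v = sqrt(2*g*h), A = Q/v
Velocity: v = sqrt(2 * 981 * 31) = sqrt(60822) = 246.6212 cm/s
Sprue area: A = Q / v = 496 / 246.6212 = 2.0112 cm^2

Answer: 2.0112 cm^2


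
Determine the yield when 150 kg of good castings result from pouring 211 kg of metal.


Formula: Casting Yield = (W_good / W_total) * 100
Yield = (150 kg / 211 kg) * 100 = 71.0900%

Final answer: 71.0900%


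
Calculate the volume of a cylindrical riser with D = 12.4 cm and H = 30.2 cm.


Formula: V = pi * (D/2)^2 * H  (cylinder volume)
Radius = D/2 = 12.4/2 = 6.2 cm
V = pi * 6.2^2 * 30.2 = 3647.0372 cm^3

Answer: 3647.0372 cm^3


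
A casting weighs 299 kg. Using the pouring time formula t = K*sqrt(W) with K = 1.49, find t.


Formula: t = K * sqrt(W)
sqrt(W) = sqrt(299) = 17.29162
t = 1.49 * 17.29162 = 25.7645 s


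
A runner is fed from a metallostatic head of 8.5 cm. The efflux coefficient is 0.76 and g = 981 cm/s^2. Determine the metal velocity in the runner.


Formula: v = Cd * sqrt(2 * g * h)  (Torricelli with discharge coefficient)
2*g*h = 2 * 981 * 8.5 = 16677.0 cm^2/s^2
sqrt(16677.0) = 129.13946 cm/s
v = 0.76 * 129.13946 = 98.1460 cm/s

98.1460 cm/s


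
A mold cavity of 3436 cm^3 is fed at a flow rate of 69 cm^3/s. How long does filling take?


Formula: t_fill = V_mold / Q_flow
t = 3436 cm^3 / 69 cm^3/s = 49.7971 s

Answer: 49.7971 s


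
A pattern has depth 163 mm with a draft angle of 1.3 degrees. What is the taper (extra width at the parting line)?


Formula: taper = depth * tan(draft_angle)
tan(1.3 deg) = 0.0226932
taper = 163 mm * 0.0226932 = 3.6990 mm


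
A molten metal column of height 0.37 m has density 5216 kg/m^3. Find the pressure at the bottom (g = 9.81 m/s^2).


Formula: P = rho * g * h
rho * g = 5216 * 9.81 = 51168.96 N/m^3
P = 51168.96 * 0.37 = 18932.5152 Pa

18932.5152 Pa


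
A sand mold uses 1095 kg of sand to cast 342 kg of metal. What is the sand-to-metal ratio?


Formula: Sand-to-Metal Ratio = W_sand / W_metal
Ratio = 1095 kg / 342 kg = 3.2018

Final answer: 3.2018


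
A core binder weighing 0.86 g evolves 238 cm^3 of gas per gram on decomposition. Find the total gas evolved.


Formula: V_gas = W_binder * gas_evolution_rate
V = 0.86 g * 238 cm^3/g = 204.6800 cm^3

204.6800 cm^3


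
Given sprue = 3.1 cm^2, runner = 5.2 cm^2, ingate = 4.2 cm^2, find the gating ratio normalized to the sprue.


Sprue:Runner:Ingate = 1 : 5.2/3.1 : 4.2/3.1 = 1:1.68:1.35

Final answer: 1:1.68:1.35


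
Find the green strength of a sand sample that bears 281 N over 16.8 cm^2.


Formula: Compressive Strength = Force / Area
Strength = 281 N / 16.8 cm^2 = 16.7262 N/cm^2

16.7262 N/cm^2


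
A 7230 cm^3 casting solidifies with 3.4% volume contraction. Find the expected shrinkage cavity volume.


Formula: V_shrink = V_casting * shrinkage_pct / 100
V_shrink = 7230 cm^3 * 3.4 / 100 = 245.8200 cm^3

Final answer: 245.8200 cm^3


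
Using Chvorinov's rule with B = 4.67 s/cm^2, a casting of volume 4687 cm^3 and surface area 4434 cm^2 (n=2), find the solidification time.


Formula: t_s = B * (V/A)^n  (Chvorinov's rule, n=2)
Modulus M = V/A = 4687/4434 = 1.057059 cm
M^2 = 1.057059^2 = 1.117374 cm^2
t_s = 4.67 * 1.117374 = 5.2181 s


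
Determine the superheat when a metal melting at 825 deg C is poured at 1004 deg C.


Formula: Superheat = T_pour - T_melt
Superheat = 1004 - 825 = 179 deg C

179 deg C


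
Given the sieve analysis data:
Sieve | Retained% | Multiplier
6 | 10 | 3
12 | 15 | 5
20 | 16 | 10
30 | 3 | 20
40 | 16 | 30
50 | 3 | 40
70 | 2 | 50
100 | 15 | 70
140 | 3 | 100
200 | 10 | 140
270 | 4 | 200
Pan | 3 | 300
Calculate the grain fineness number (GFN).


Formula: GFN = sum(pct * multiplier) / sum(pct)
sum(pct * multiplier) = 5475
sum(pct) = 100
GFN = 5475 / 100 = 54.75

Final answer: 54.75


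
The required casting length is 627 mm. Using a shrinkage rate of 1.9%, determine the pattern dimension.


Formula: L_pattern = L_casting * (1 + shrinkage_rate/100)
Shrinkage factor = 1 + 1.9/100 = 1.019
L_pattern = 627 mm * 1.019 = 638.9130 mm

Final answer: 638.9130 mm


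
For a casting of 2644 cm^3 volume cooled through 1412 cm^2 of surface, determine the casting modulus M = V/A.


Formula: Casting Modulus M = V / A
M = 2644 cm^3 / 1412 cm^2 = 1.8725 cm


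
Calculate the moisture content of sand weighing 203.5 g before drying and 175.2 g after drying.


Formula: MC = (W_wet - W_dry) / W_wet * 100
Water mass = 203.5 - 175.2 = 28.3 g
MC = 28.3 / 203.5 * 100 = 13.9066%

Answer: 13.9066%


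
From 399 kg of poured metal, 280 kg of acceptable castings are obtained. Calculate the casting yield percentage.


Formula: Casting Yield = (W_good / W_total) * 100
Yield = (280 kg / 399 kg) * 100 = 70.1754%

Answer: 70.1754%


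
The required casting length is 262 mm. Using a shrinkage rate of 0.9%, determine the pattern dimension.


Formula: L_pattern = L_casting * (1 + shrinkage_rate/100)
Shrinkage factor = 1 + 0.9/100 = 1.009
L_pattern = 262 mm * 1.009 = 264.3580 mm


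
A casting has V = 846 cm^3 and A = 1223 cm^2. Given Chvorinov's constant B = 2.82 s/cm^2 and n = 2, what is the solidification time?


Formula: t_s = B * (V/A)^n  (Chvorinov's rule, n=2)
Modulus M = V/A = 846/1223 = 0.691742 cm
M^2 = 0.691742^2 = 0.478507 cm^2
t_s = 2.82 * 0.478507 = 1.3494 s

Final answer: 1.3494 s


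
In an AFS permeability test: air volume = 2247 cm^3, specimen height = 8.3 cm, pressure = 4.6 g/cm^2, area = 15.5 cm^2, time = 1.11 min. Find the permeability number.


Formula: Permeability Number P = (V * H) / (p * A * t)
Numerator: V * H = 2247 * 8.3 = 18650.1
Denominator: p * A * t = 4.6 * 15.5 * 1.11 = 79.143
P = 18650.1 / 79.143 = 235.6507

Answer: 235.6507


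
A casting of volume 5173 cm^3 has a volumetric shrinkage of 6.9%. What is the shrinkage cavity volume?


Formula: V_shrink = V_casting * shrinkage_pct / 100
V_shrink = 5173 cm^3 * 6.9 / 100 = 356.9370 cm^3

356.9370 cm^3


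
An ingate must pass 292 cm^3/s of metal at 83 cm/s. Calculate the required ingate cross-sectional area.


Formula: A_ingate = Q / v  (continuity equation)
A = 292 cm^3/s / 83 cm/s = 3.5181 cm^2

Answer: 3.5181 cm^2


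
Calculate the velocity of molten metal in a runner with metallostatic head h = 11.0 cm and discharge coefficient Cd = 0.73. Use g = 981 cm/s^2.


Formula: v = Cd * sqrt(2 * g * h)  (Torricelli with discharge coefficient)
2*g*h = 2 * 981 * 11.0 = 21582.0 cm^2/s^2
sqrt(21582.0) = 146.90813 cm/s
v = 0.73 * 146.90813 = 107.2429 cm/s

Answer: 107.2429 cm/s


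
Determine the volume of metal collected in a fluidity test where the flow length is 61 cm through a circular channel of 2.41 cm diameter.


Formula: V = pi * (d/2)^2 * L  (cylinder volume)
Radius = 2.41/2 = 1.205 cm
V = pi * 1.205^2 * 61 = 278.2619 cm^3

Answer: 278.2619 cm^3


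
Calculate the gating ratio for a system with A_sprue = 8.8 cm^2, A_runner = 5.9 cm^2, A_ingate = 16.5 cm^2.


Sprue:Runner:Ingate = 1 : 5.9/8.8 : 16.5/8.8 = 1:0.67:1.88


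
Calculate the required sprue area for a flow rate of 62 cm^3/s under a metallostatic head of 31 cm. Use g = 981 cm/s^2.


Formula: v = sqrt(2*g*h), A = Q/v
Velocity: v = sqrt(2 * 981 * 31) = sqrt(60822) = 246.6212 cm/s
Sprue area: A = Q / v = 62 / 246.6212 = 0.2514 cm^2

Final answer: 0.2514 cm^2


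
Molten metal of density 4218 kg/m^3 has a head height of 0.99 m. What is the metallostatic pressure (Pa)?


Formula: P = rho * g * h
rho * g = 4218 * 9.81 = 41378.58 N/m^3
P = 41378.58 * 0.99 = 40964.7942 Pa

Answer: 40964.7942 Pa


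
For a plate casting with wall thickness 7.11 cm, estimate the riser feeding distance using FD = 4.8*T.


Formula: FD = 4.8 * T  (riser feeding-distance rule)
FD = 4.8 * 7.11 cm = 34.1280 cm

Answer: 34.1280 cm


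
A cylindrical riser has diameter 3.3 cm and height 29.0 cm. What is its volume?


Formula: V = pi * (D/2)^2 * H  (cylinder volume)
Radius = D/2 = 3.3/2 = 1.65 cm
V = pi * 1.65^2 * 29.0 = 248.0366 cm^3

Final answer: 248.0366 cm^3


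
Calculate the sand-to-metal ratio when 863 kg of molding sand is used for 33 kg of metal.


Formula: Sand-to-Metal Ratio = W_sand / W_metal
Ratio = 863 kg / 33 kg = 26.1515

26.1515


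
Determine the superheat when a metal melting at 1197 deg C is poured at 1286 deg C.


Formula: Superheat = T_pour - T_melt
Superheat = 1286 - 1197 = 89 deg C

Final answer: 89 deg C


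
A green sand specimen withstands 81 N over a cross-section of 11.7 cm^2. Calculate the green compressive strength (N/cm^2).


Formula: Compressive Strength = Force / Area
Strength = 81 N / 11.7 cm^2 = 6.9231 N/cm^2

Answer: 6.9231 N/cm^2


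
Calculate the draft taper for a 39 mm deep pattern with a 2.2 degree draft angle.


Formula: taper = depth * tan(draft_angle)
tan(2.2 deg) = 0.0384161
taper = 39 mm * 0.0384161 = 1.4982 mm


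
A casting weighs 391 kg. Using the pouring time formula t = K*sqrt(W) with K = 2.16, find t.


Formula: t = K * sqrt(W)
sqrt(W) = sqrt(391) = 19.77372
t = 2.16 * 19.77372 = 42.7112 s

42.7112 s


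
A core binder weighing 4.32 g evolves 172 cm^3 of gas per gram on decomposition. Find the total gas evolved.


Formula: V_gas = W_binder * gas_evolution_rate
V = 4.32 g * 172 cm^3/g = 743.0400 cm^3


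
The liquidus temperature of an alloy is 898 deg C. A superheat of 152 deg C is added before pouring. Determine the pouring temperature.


Formula: T_pour = T_melt + Superheat
T_pour = 898 + 152 = 1050 deg C

1050 deg C


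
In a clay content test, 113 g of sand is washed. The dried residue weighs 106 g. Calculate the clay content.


Formula: Clay% = (W_total - W_washed) / W_total * 100
Clay mass = 113 - 106 = 7 g
Clay% = 7 / 113 * 100 = 6.1947%

Answer: 6.1947%


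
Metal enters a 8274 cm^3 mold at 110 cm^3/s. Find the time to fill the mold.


Formula: t_fill = V_mold / Q_flow
t = 8274 cm^3 / 110 cm^3/s = 75.2182 s

75.2182 s


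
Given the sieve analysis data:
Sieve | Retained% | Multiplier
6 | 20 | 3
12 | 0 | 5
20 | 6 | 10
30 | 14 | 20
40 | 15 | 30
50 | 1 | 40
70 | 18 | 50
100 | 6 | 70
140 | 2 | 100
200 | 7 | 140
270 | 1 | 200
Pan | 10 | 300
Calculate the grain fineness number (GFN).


Formula: GFN = sum(pct * multiplier) / sum(pct)
sum(pct * multiplier) = 6590
sum(pct) = 100
GFN = 6590 / 100 = 65.90

65.90


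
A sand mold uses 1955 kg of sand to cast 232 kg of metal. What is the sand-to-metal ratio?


Formula: Sand-to-Metal Ratio = W_sand / W_metal
Ratio = 1955 kg / 232 kg = 8.4267


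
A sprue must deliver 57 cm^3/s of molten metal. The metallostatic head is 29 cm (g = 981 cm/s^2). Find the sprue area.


Formula: v = sqrt(2*g*h), A = Q/v
Velocity: v = sqrt(2 * 981 * 29) = sqrt(56898) = 238.5330 cm/s
Sprue area: A = Q / v = 57 / 238.5330 = 0.2390 cm^2

0.2390 cm^2


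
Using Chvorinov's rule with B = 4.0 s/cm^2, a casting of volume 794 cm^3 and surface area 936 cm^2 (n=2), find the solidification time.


Formula: t_s = B * (V/A)^n  (Chvorinov's rule, n=2)
Modulus M = V/A = 794/936 = 0.848291 cm
M^2 = 0.848291^2 = 0.719598 cm^2
t_s = 4.0 * 0.719598 = 2.8784 s


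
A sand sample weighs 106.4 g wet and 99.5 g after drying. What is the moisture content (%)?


Formula: MC = (W_wet - W_dry) / W_wet * 100
Water mass = 106.4 - 99.5 = 6.9 g
MC = 6.9 / 106.4 * 100 = 6.4850%


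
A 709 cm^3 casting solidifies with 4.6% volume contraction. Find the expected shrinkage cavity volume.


Formula: V_shrink = V_casting * shrinkage_pct / 100
V_shrink = 709 cm^3 * 4.6 / 100 = 32.6140 cm^3


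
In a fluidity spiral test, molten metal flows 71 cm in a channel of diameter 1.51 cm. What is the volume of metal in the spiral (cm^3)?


Formula: V = pi * (d/2)^2 * L  (cylinder volume)
Radius = 1.51/2 = 0.755 cm
V = pi * 0.755^2 * 71 = 127.1458 cm^3

Final answer: 127.1458 cm^3


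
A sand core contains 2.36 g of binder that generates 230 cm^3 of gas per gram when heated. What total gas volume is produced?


Formula: V_gas = W_binder * gas_evolution_rate
V = 2.36 g * 230 cm^3/g = 542.8000 cm^3

Answer: 542.8000 cm^3


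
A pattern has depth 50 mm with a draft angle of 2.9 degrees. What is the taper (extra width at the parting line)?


Formula: taper = depth * tan(draft_angle)
tan(2.9 deg) = 0.0506578
taper = 50 mm * 0.0506578 = 2.5329 mm

Answer: 2.5329 mm


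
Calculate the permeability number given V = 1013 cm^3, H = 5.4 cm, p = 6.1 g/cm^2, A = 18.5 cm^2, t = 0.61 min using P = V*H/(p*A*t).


Formula: Permeability Number P = (V * H) / (p * A * t)
Numerator: V * H = 1013 * 5.4 = 5470.2
Denominator: p * A * t = 6.1 * 18.5 * 0.61 = 68.8385
P = 5470.2 / 68.8385 = 79.4643


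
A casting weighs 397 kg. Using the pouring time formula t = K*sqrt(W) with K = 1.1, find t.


Formula: t = K * sqrt(W)
sqrt(W) = sqrt(397) = 19.92486
t = 1.1 * 19.92486 = 21.9173 s


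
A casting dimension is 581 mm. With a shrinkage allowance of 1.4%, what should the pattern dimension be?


Formula: L_pattern = L_casting * (1 + shrinkage_rate/100)
Shrinkage factor = 1 + 1.4/100 = 1.014
L_pattern = 581 mm * 1.014 = 589.1340 mm

589.1340 mm


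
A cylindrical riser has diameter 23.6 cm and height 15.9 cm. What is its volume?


Formula: V = pi * (D/2)^2 * H  (cylinder volume)
Radius = D/2 = 23.6/2 = 11.8 cm
V = pi * 11.8^2 * 15.9 = 6955.2222 cm^3

6955.2222 cm^3


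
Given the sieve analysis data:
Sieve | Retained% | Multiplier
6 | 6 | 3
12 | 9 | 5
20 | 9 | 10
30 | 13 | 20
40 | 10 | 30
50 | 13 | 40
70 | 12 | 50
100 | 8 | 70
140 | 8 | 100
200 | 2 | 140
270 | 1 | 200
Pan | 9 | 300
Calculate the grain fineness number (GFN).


Formula: GFN = sum(pct * multiplier) / sum(pct)
sum(pct * multiplier) = 6373
sum(pct) = 100
GFN = 6373 / 100 = 63.73


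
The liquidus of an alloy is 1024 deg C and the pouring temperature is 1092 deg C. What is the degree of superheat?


Formula: Superheat = T_pour - T_melt
Superheat = 1092 - 1024 = 68 deg C


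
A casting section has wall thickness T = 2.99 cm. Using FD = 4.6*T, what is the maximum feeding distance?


Formula: FD = 4.6 * T  (riser feeding-distance rule)
FD = 4.6 * 2.99 cm = 13.7540 cm

13.7540 cm


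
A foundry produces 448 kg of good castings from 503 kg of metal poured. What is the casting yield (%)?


Formula: Casting Yield = (W_good / W_total) * 100
Yield = (448 kg / 503 kg) * 100 = 89.0656%


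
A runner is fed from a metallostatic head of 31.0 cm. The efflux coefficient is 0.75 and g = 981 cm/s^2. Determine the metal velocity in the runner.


Formula: v = Cd * sqrt(2 * g * h)  (Torricelli with discharge coefficient)
2*g*h = 2 * 981 * 31.0 = 60822.0 cm^2/s^2
sqrt(60822.0) = 246.62117 cm/s
v = 0.75 * 246.62117 = 184.9659 cm/s

Final answer: 184.9659 cm/s


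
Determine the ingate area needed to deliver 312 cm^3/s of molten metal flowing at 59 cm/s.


Formula: A_ingate = Q / v  (continuity equation)
A = 312 cm^3/s / 59 cm/s = 5.2881 cm^2

5.2881 cm^2


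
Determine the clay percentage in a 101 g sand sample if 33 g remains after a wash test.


Formula: Clay% = (W_total - W_washed) / W_total * 100
Clay mass = 101 - 33 = 68 g
Clay% = 68 / 101 * 100 = 67.3267%

Final answer: 67.3267%


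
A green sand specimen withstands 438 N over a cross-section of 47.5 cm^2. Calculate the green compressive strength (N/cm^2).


Formula: Compressive Strength = Force / Area
Strength = 438 N / 47.5 cm^2 = 9.2211 N/cm^2

Final answer: 9.2211 N/cm^2


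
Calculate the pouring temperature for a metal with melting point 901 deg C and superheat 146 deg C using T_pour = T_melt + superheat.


Formula: T_pour = T_melt + Superheat
T_pour = 901 + 146 = 1047 deg C


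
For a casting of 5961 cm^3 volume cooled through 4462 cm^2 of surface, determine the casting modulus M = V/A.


Formula: Casting Modulus M = V / A
M = 5961 cm^3 / 4462 cm^2 = 1.3359 cm

Answer: 1.3359 cm


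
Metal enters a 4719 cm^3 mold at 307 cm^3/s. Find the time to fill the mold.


Formula: t_fill = V_mold / Q_flow
t = 4719 cm^3 / 307 cm^3/s = 15.3713 s

Final answer: 15.3713 s


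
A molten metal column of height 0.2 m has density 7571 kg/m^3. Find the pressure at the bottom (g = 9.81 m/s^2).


Formula: P = rho * g * h
rho * g = 7571 * 9.81 = 74271.51 N/m^3
P = 74271.51 * 0.2 = 14854.3020 Pa

14854.3020 Pa


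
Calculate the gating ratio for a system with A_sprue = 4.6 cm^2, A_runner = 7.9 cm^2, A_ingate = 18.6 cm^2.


Sprue:Runner:Ingate = 1 : 7.9/4.6 : 18.6/4.6 = 1:1.72:4.04

1:1.72:4.04


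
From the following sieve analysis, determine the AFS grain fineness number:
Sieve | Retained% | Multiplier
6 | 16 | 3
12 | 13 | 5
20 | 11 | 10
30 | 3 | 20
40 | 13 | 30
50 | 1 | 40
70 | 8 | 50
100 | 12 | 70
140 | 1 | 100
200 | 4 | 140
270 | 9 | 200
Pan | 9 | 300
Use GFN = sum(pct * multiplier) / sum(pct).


Formula: GFN = sum(pct * multiplier) / sum(pct)
sum(pct * multiplier) = 7113
sum(pct) = 100
GFN = 7113 / 100 = 71.13

Answer: 71.13


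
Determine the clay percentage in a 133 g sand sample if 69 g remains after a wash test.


Formula: Clay% = (W_total - W_washed) / W_total * 100
Clay mass = 133 - 69 = 64 g
Clay% = 64 / 133 * 100 = 48.1203%

48.1203%


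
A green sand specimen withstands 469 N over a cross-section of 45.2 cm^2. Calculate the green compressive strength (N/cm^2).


Formula: Compressive Strength = Force / Area
Strength = 469 N / 45.2 cm^2 = 10.3761 N/cm^2

Final answer: 10.3761 N/cm^2


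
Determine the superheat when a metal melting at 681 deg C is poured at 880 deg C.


Formula: Superheat = T_pour - T_melt
Superheat = 880 - 681 = 199 deg C


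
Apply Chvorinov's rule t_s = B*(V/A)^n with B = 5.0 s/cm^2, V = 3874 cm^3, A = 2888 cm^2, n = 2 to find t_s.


Formula: t_s = B * (V/A)^n  (Chvorinov's rule, n=2)
Modulus M = V/A = 3874/2888 = 1.341413 cm
M^2 = 1.341413^2 = 1.799389 cm^2
t_s = 5.0 * 1.799389 = 8.9969 s


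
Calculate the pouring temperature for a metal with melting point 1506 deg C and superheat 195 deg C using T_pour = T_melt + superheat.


Formula: T_pour = T_melt + Superheat
T_pour = 1506 + 195 = 1701 deg C


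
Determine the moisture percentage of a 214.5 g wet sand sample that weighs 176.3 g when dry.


Formula: MC = (W_wet - W_dry) / W_wet * 100
Water mass = 214.5 - 176.3 = 38.2 g
MC = 38.2 / 214.5 * 100 = 17.8089%

17.8089%


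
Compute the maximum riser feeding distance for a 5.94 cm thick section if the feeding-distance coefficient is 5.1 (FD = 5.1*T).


Formula: FD = 5.1 * T  (riser feeding-distance rule)
FD = 5.1 * 5.94 cm = 30.2940 cm

Answer: 30.2940 cm


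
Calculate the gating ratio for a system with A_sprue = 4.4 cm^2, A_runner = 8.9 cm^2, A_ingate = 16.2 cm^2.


Sprue:Runner:Ingate = 1 : 8.9/4.4 : 16.2/4.4 = 1:2.02:3.68

Answer: 1:2.02:3.68


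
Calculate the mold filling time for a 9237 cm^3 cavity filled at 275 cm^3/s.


Formula: t_fill = V_mold / Q_flow
t = 9237 cm^3 / 275 cm^3/s = 33.5891 s

33.5891 s


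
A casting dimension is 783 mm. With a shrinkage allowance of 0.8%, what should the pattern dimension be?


Formula: L_pattern = L_casting * (1 + shrinkage_rate/100)
Shrinkage factor = 1 + 0.8/100 = 1.008
L_pattern = 783 mm * 1.008 = 789.2640 mm

Answer: 789.2640 mm


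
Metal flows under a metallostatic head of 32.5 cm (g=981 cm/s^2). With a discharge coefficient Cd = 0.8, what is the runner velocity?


Formula: v = Cd * sqrt(2 * g * h)  (Torricelli with discharge coefficient)
2*g*h = 2 * 981 * 32.5 = 63765.0 cm^2/s^2
sqrt(63765.0) = 252.51733 cm/s
v = 0.8 * 252.51733 = 202.0139 cm/s


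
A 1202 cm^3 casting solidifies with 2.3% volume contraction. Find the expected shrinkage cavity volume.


Formula: V_shrink = V_casting * shrinkage_pct / 100
V_shrink = 1202 cm^3 * 2.3 / 100 = 27.6460 cm^3

Answer: 27.6460 cm^3


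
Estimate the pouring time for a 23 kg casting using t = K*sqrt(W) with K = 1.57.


Formula: t = K * sqrt(W)
sqrt(W) = sqrt(23) = 4.79583
t = 1.57 * 4.79583 = 7.5295 s

7.5295 s


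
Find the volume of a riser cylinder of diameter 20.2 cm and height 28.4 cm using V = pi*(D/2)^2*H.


Formula: V = pi * (D/2)^2 * H  (cylinder volume)
Radius = D/2 = 20.2/2 = 10.1 cm
V = pi * 10.1^2 * 28.4 = 9101.4578 cm^3


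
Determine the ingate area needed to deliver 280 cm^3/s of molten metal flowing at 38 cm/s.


Formula: A_ingate = Q / v  (continuity equation)
A = 280 cm^3/s / 38 cm/s = 7.3684 cm^2


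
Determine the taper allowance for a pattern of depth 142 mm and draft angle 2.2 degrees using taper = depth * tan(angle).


Formula: taper = depth * tan(draft_angle)
tan(2.2 deg) = 0.0384161
taper = 142 mm * 0.0384161 = 5.4551 mm

Answer: 5.4551 mm


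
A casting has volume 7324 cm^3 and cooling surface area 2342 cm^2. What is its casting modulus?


Formula: Casting Modulus M = V / A
M = 7324 cm^3 / 2342 cm^2 = 3.1272 cm

Final answer: 3.1272 cm


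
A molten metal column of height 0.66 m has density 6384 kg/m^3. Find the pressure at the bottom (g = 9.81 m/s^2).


Formula: P = rho * g * h
rho * g = 6384 * 9.81 = 62627.04 N/m^3
P = 62627.04 * 0.66 = 41333.8464 Pa

41333.8464 Pa


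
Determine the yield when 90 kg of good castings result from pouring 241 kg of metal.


Formula: Casting Yield = (W_good / W_total) * 100
Yield = (90 kg / 241 kg) * 100 = 37.3444%

Answer: 37.3444%


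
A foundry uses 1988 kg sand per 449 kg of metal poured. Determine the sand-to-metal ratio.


Formula: Sand-to-Metal Ratio = W_sand / W_metal
Ratio = 1988 kg / 449 kg = 4.4276


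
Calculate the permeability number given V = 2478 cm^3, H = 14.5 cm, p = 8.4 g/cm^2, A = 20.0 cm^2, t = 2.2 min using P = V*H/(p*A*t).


Formula: Permeability Number P = (V * H) / (p * A * t)
Numerator: V * H = 2478 * 14.5 = 35931.0
Denominator: p * A * t = 8.4 * 20.0 * 2.2 = 369.6
P = 35931.0 / 369.6 = 97.2159

97.2159


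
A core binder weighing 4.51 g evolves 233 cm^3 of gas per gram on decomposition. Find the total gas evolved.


Formula: V_gas = W_binder * gas_evolution_rate
V = 4.51 g * 233 cm^3/g = 1050.8300 cm^3


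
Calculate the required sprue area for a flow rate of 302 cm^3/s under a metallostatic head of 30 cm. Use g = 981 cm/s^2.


Formula: v = sqrt(2*g*h), A = Q/v
Velocity: v = sqrt(2 * 981 * 30) = sqrt(58860) = 242.6108 cm/s
Sprue area: A = Q / v = 302 / 242.6108 = 1.2448 cm^2

1.2448 cm^2


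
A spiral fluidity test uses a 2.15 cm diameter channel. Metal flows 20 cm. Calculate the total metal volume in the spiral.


Formula: V = pi * (d/2)^2 * L  (cylinder volume)
Radius = 2.15/2 = 1.075 cm
V = pi * 1.075^2 * 20 = 72.6101 cm^3

Final answer: 72.6101 cm^3


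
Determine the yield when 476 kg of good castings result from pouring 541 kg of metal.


Formula: Casting Yield = (W_good / W_total) * 100
Yield = (476 kg / 541 kg) * 100 = 87.9852%

87.9852%


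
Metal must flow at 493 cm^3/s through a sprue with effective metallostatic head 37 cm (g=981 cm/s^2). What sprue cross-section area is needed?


Formula: v = sqrt(2*g*h), A = Q/v
Velocity: v = sqrt(2 * 981 * 37) = sqrt(72594) = 269.4327 cm/s
Sprue area: A = Q / v = 493 / 269.4327 = 1.8298 cm^2


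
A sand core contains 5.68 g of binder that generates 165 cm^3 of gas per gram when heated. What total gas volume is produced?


Formula: V_gas = W_binder * gas_evolution_rate
V = 5.68 g * 165 cm^3/g = 937.2000 cm^3

Answer: 937.2000 cm^3


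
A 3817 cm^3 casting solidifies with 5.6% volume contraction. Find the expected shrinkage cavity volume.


Formula: V_shrink = V_casting * shrinkage_pct / 100
V_shrink = 3817 cm^3 * 5.6 / 100 = 213.7520 cm^3

213.7520 cm^3


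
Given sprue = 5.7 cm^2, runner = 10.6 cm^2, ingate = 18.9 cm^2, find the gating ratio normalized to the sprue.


Sprue:Runner:Ingate = 1 : 10.6/5.7 : 18.9/5.7 = 1:1.86:3.32


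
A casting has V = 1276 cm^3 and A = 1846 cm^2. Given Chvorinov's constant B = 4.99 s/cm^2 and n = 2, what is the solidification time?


Formula: t_s = B * (V/A)^n  (Chvorinov's rule, n=2)
Modulus M = V/A = 1276/1846 = 0.691224 cm
M^2 = 0.691224^2 = 0.477791 cm^2
t_s = 4.99 * 0.477791 = 2.3842 s

2.3842 s


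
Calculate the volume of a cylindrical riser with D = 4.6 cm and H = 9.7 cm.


Formula: V = pi * (D/2)^2 * H  (cylinder volume)
Radius = D/2 = 4.6/2 = 2.3 cm
V = pi * 2.3^2 * 9.7 = 161.2045 cm^3


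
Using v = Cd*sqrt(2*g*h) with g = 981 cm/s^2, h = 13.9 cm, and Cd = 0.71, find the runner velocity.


Formula: v = Cd * sqrt(2 * g * h)  (Torricelli with discharge coefficient)
2*g*h = 2 * 981 * 13.9 = 27271.8 cm^2/s^2
sqrt(27271.8) = 165.14176 cm/s
v = 0.71 * 165.14176 = 117.2506 cm/s


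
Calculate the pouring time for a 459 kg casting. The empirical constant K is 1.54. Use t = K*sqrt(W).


Formula: t = K * sqrt(W)
sqrt(W) = sqrt(459) = 21.42429
t = 1.54 * 21.42429 = 32.9934 s

Answer: 32.9934 s


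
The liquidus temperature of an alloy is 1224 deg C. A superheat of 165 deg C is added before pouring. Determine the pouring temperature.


Formula: T_pour = T_melt + Superheat
T_pour = 1224 + 165 = 1389 deg C


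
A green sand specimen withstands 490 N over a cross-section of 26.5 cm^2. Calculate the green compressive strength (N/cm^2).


Formula: Compressive Strength = Force / Area
Strength = 490 N / 26.5 cm^2 = 18.4906 N/cm^2


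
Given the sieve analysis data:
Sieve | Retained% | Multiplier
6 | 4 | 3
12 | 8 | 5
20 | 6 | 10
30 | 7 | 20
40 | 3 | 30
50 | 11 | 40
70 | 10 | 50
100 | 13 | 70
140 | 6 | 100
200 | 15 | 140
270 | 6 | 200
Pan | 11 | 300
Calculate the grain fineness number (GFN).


Formula: GFN = sum(pct * multiplier) / sum(pct)
sum(pct * multiplier) = 9392
sum(pct) = 100
GFN = 9392 / 100 = 93.92

93.92


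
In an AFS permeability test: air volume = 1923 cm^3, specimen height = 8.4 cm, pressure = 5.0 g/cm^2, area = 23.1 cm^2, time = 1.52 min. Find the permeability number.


Formula: Permeability Number P = (V * H) / (p * A * t)
Numerator: V * H = 1923 * 8.4 = 16153.2
Denominator: p * A * t = 5.0 * 23.1 * 1.52 = 175.56
P = 16153.2 / 175.56 = 92.0096

Final answer: 92.0096


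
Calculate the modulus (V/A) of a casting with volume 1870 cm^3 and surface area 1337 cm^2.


Formula: Casting Modulus M = V / A
M = 1870 cm^3 / 1337 cm^2 = 1.3987 cm

1.3987 cm


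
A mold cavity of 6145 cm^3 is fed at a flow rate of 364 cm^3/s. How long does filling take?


Formula: t_fill = V_mold / Q_flow
t = 6145 cm^3 / 364 cm^3/s = 16.8819 s

Answer: 16.8819 s


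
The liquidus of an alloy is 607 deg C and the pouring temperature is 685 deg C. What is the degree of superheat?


Formula: Superheat = T_pour - T_melt
Superheat = 685 - 607 = 78 deg C

Answer: 78 deg C


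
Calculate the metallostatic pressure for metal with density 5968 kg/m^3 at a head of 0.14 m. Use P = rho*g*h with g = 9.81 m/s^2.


Formula: P = rho * g * h
rho * g = 5968 * 9.81 = 58546.08 N/m^3
P = 58546.08 * 0.14 = 8196.4512 Pa

Answer: 8196.4512 Pa


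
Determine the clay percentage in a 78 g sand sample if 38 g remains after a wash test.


Formula: Clay% = (W_total - W_washed) / W_total * 100
Clay mass = 78 - 38 = 40 g
Clay% = 40 / 78 * 100 = 51.2821%


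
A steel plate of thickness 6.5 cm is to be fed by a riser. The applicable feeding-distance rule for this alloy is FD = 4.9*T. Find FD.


Formula: FD = 4.9 * T  (riser feeding-distance rule)
FD = 4.9 * 6.5 cm = 31.8500 cm


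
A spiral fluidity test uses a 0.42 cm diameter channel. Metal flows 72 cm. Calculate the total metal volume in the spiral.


Formula: V = pi * (d/2)^2 * L  (cylinder volume)
Radius = 0.42/2 = 0.21 cm
V = pi * 0.21^2 * 72 = 9.9752 cm^3

9.9752 cm^3


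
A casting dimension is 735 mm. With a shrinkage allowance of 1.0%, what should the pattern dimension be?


Formula: L_pattern = L_casting * (1 + shrinkage_rate/100)
Shrinkage factor = 1 + 1.0/100 = 1.01
L_pattern = 735 mm * 1.01 = 742.3500 mm

Final answer: 742.3500 mm


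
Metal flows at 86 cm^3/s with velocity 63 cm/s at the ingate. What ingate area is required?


Formula: A_ingate = Q / v  (continuity equation)
A = 86 cm^3/s / 63 cm/s = 1.3651 cm^2

Final answer: 1.3651 cm^2


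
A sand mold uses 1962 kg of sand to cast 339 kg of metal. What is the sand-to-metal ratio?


Formula: Sand-to-Metal Ratio = W_sand / W_metal
Ratio = 1962 kg / 339 kg = 5.7876


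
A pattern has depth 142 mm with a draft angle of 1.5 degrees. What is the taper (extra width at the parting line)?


Formula: taper = depth * tan(draft_angle)
tan(1.5 deg) = 0.0261859
taper = 142 mm * 0.0261859 = 3.7184 mm


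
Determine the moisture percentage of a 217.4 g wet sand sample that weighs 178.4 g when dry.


Formula: MC = (W_wet - W_dry) / W_wet * 100
Water mass = 217.4 - 178.4 = 39.0 g
MC = 39.0 / 217.4 * 100 = 17.9393%


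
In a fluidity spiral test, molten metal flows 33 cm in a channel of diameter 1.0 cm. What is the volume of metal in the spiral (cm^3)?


Formula: V = pi * (d/2)^2 * L  (cylinder volume)
Radius = 1.0/2 = 0.5 cm
V = pi * 0.5^2 * 33 = 25.9181 cm^3

25.9181 cm^3


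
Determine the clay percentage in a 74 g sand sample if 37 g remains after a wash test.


Formula: Clay% = (W_total - W_washed) / W_total * 100
Clay mass = 74 - 37 = 37 g
Clay% = 37 / 74 * 100 = 50.0000%


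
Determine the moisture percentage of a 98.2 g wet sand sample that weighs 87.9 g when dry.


Formula: MC = (W_wet - W_dry) / W_wet * 100
Water mass = 98.2 - 87.9 = 10.3 g
MC = 10.3 / 98.2 * 100 = 10.4888%

Final answer: 10.4888%


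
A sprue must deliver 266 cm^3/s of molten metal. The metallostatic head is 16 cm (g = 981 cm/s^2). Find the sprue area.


Formula: v = sqrt(2*g*h), A = Q/v
Velocity: v = sqrt(2 * 981 * 16) = sqrt(31392) = 177.1779 cm/s
Sprue area: A = Q / v = 266 / 177.1779 = 1.5013 cm^2

Final answer: 1.5013 cm^2


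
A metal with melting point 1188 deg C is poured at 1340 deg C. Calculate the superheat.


Formula: Superheat = T_pour - T_melt
Superheat = 1340 - 1188 = 152 deg C

Answer: 152 deg C


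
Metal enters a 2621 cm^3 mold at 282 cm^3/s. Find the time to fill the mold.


Formula: t_fill = V_mold / Q_flow
t = 2621 cm^3 / 282 cm^3/s = 9.2943 s

Final answer: 9.2943 s


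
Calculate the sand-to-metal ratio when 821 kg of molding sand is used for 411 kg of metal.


Formula: Sand-to-Metal Ratio = W_sand / W_metal
Ratio = 821 kg / 411 kg = 1.9976


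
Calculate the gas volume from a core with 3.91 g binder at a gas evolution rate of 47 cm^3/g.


Formula: V_gas = W_binder * gas_evolution_rate
V = 3.91 g * 47 cm^3/g = 183.7700 cm^3

Answer: 183.7700 cm^3


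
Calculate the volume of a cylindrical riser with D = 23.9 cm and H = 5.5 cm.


Formula: V = pi * (D/2)^2 * H  (cylinder volume)
Radius = D/2 = 23.9/2 = 11.95 cm
V = pi * 11.95^2 * 5.5 = 2467.4501 cm^3


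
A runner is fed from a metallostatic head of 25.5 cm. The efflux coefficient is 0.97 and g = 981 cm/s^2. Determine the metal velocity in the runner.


Formula: v = Cd * sqrt(2 * g * h)  (Torricelli with discharge coefficient)
2*g*h = 2 * 981 * 25.5 = 50031.0 cm^2/s^2
sqrt(50031.0) = 223.67611 cm/s
v = 0.97 * 223.67611 = 216.9658 cm/s

Answer: 216.9658 cm/s


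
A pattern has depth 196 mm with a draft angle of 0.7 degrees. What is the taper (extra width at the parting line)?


Formula: taper = depth * tan(draft_angle)
tan(0.7 deg) = 0.0122179
taper = 196 mm * 0.0122179 = 2.3947 mm

Final answer: 2.3947 mm


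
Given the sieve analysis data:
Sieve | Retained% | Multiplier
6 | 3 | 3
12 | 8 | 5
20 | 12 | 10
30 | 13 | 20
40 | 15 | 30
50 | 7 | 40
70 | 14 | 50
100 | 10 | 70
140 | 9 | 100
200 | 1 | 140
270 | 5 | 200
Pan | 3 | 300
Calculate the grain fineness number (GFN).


Formula: GFN = sum(pct * multiplier) / sum(pct)
sum(pct * multiplier) = 5499
sum(pct) = 100
GFN = 5499 / 100 = 54.99

Final answer: 54.99


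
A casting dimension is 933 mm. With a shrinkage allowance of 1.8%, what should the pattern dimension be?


Formula: L_pattern = L_casting * (1 + shrinkage_rate/100)
Shrinkage factor = 1 + 1.8/100 = 1.018
L_pattern = 933 mm * 1.018 = 949.7940 mm

Final answer: 949.7940 mm
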